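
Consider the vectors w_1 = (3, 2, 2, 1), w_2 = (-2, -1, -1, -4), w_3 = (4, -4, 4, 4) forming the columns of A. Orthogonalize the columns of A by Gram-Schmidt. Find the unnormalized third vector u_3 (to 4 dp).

u_3 = (1.6800, -5.2000, 2.8000, -0.2400)

w_1 = (3, 2, 2, 1); ‖w_1‖ = 4.2426, so e_1 = (0.7071, 0.4714, 0.4714, 0.2357).
e_1·w_2 = 0.7071·(-2) + 0.4714·(-1) + 0.4714·(-1) + 0.2357·(-4) = -3.2998.
u_2 = w_2 + 3.2998·e_1 = (0.3333, 0.5556, 0.5556, -3.2222).
‖u_2‖ = 3.3333, so e_2 = (0.1000, 0.1667, 0.1667, -0.9667).
e_1·w_3 = 0.7071·4 + 0.4714·(-4) + 0.4714·4 + 0.2357·4 = 3.7712; e_2·w_3 = 0.1000·4 + 0.1667·(-4) + 0.1667·4 + (-0.9667)·4 = -3.4667.
u_3 = w_3 − 3.7712·e_1 + 3.4667·e_2 = (1.6800, -5.2000, 2.8000, -0.2400).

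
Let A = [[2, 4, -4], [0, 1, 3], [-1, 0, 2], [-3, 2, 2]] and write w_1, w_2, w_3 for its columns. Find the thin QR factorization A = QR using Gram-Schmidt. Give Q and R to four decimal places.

w_1 = (2, 0, -1, -3); ‖w_1‖ = 3.7417, so q_1 = (0.5345, 0.0000, -0.2673, -0.8018).
q_1·w_2 = 0.5345·4 + 0.0000·1 + (-0.2673)·0 + (-0.8018)·2 = 0.5345.
u_2 = w_2 − 0.5345·q_1 = (3.7143, 1.0000, 0.1429, 2.4286).
‖u_2‖ = 4.5513, so q_2 = (0.8161, 0.2197, 0.0314, 0.5336).
q_1·w_3 = 0.5345·(-4) + 0.0000·3 + (-0.2673)·2 + (-0.8018)·2 = -4.2762; q_2·w_3 = 0.8161·(-4) + 0.2197·3 + 0.0314·2 + 0.5336·2 = -1.4752.
u_3 = w_3 + 4.2762·q_1 + 1.4752·q_2 = (-0.5103, 3.3241, 0.9034, -0.6414).
‖u_3‖ = 3.5409, so q_3 = (-0.1441, 0.9388, 0.2551, -0.1811).

Q = [[0.5345, 0.8161, -0.1441], [0.0000, 0.2197, 0.9388], [-0.2673, 0.0314, 0.2551], [-0.8018, 0.5336, -0.1811]], R = [[3.7417, 0.5345, -4.2762], [0.0000, 4.5513, -1.4752], [0.0000, 0.0000, 3.5409]]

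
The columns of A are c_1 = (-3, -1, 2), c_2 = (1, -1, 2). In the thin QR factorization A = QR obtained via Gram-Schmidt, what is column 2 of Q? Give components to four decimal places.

c_1 = (-3, -1, 2); ‖c_1‖ = 3.7417, so e_1 = (-0.8018, -0.2673, 0.5345).
e_1·c_2 = (-0.8018)·1 + (-0.2673)·(-1) + 0.5345·2 = 0.5345.
u_2 = c_2 − 0.5345·e_1 = (1.4286, -0.8571, 1.7143).
‖u_2‖ = 2.3905, so e_2 = (0.5976, -0.3586, 0.7171).

e_2 = (0.5976, -0.3586, 0.7171)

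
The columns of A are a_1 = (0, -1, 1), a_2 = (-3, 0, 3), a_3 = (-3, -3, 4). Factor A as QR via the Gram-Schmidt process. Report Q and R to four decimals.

e_1 = a_1/‖a_1‖ = (0, -1, 1)/1.4142 = (0.0000, -0.7071, 0.7071).
r_{12} = e_1·a_2 = 2.1213.
u_2 = a_2 − 2.1213·e_1 = (-3.0000, 1.5000, 1.5000).
‖u_2‖ = 3.6742, so e_2 = (-0.8165, 0.4082, 0.4082).
r_{13} = e_1·a_3 = 4.9497; r_{23} = e_2·a_3 = 2.8577.
u_3 = a_3 − 4.9497·e_1 − 2.8577·e_2 = (-0.6667, -0.6667, -0.6667).
‖u_3‖ = 1.1547, so e_3 = (-0.5774, -0.5774, -0.5774).

Q = [[0.0000, -0.8165, -0.5774], [-0.7071, 0.4082, -0.5774], [0.7071, 0.4082, -0.5774]], R = [[1.4142, 2.1213, 4.9497], [0.0000, 3.6742, 2.8577], [0.0000, 0.0000, 1.1547]]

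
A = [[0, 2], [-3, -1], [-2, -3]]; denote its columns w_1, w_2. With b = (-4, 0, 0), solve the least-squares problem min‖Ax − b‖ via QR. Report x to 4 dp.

x = (0.7129, -1.0297)

w_1 = (0, -3, -2); ‖w_1‖ = 3.6056, so q_1 = (0.0000, -0.8321, -0.5547).
q_1·w_2 = 0.0000·2 + (-0.8321)·(-1) + (-0.5547)·(-3) = 2.4962.
u_2 = w_2 − 2.4962·q_1 = (2.0000, 1.0769, -1.6154).
‖u_2‖ = 2.7873, so q_2 = (0.7175, 0.3864, -0.5795).
Qᵀb = (0.0000, -2.8701).
Back-substitute: x_2 = -2.8701/2.7873 = -1.0297.
x_1 = (0.0000 − 2.4962·(-1.0297))/3.6056 = 0.7129.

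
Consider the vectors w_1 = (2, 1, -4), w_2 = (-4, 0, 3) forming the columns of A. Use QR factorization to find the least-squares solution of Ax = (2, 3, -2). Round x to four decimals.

w_1 = (2, 1, -4); ‖w_1‖ = 4.5826, so e_1 = (0.4364, 0.2182, -0.8729).
e_1·w_2 = 0.4364·(-4) + 0.2182·0 + (-0.8729)·3 = -4.3644.
u_2 = w_2 + 4.3644·e_1 = (-2.0952, 0.9524, -0.8095).
‖u_2‖ = 2.4398, so e_2 = (-0.8588, 0.3904, -0.3318).
Qᵀb = (3.2733, 0.1171).
Back-substitute: x_2 = 0.1171/2.4398 = 0.0480.
x_1 = (3.2733 + 4.3644·0.0480)/4.5826 = 0.7600.

x = (0.7600, 0.0480)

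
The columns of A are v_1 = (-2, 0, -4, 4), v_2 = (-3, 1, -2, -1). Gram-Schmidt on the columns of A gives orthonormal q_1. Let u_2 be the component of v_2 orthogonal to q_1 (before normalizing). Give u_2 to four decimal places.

u_2 = (-2.4444, 1.0000, -0.8889, -2.1111)

v_1 = (-2, 0, -4, 4); ‖v_1‖ = 6.0000, so q_1 = (-0.3333, 0.0000, -0.6667, 0.6667).
q_1·v_2 = (-0.3333)·(-3) + 0.0000·1 + (-0.6667)·(-2) + 0.6667·(-1) = 1.6667.
u_2 = v_2 − 1.6667·q_1 = (-2.4444, 1.0000, -0.8889, -2.1111).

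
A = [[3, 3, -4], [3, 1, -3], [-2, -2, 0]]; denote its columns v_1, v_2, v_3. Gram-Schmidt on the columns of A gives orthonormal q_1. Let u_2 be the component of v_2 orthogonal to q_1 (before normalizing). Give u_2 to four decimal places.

u_2 = (0.8182, -1.1818, -0.5455)

v_1 = (3, 3, -2); ‖v_1‖ = 4.6904, so q_1 = (0.6396, 0.6396, -0.4264).
q_1·v_2 = 0.6396·3 + 0.6396·1 + (-0.4264)·(-2) = 3.4112.
u_2 = v_2 − 3.4112·q_1 = (0.8182, -1.1818, -0.5455).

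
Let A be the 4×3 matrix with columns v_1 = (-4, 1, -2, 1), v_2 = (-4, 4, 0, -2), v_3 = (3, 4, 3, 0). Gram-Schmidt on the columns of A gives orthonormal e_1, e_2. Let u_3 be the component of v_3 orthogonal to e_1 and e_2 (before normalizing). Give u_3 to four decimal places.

e_1 = v_1/‖v_1‖ = (-4, 1, -2, 1)/4.6904 = (-0.8528, 0.2132, -0.4264, 0.2132).
r_{12} = e_1·v_2 = 3.8376.
u_2 = v_2 − 3.8376·e_1 = (-0.7273, 3.1818, 1.6364, -2.8182).
‖u_2‖ = 4.6122, so e_2 = (-0.1577, 0.6899, 0.3548, -0.6110).
r_{13} = e_1·v_3 = -2.9848; r_{23} = e_2·v_3 = 3.3508.
u_3 = v_3 + 2.9848·e_1 − 3.3508·e_2 = (0.9829, 2.3248, 0.5385, 2.6838).

u_3 = (0.9829, 2.3248, 0.5385, 2.6838)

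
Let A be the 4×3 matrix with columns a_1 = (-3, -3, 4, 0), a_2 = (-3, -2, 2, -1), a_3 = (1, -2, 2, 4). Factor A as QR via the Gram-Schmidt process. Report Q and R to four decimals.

Q = [[-0.5145, -0.6212, -0.2800], [-0.5145, 0.0188, -0.4514], [0.6860, -0.4518, -0.5486], [0.0000, -0.6400, 0.6457]], R = [[5.8310, 3.9445, 1.8865], [0.0000, 1.5624, -4.1225], [0.0000, 0.0000, 2.1085]]

a_1 = (-3, -3, 4, 0); ‖a_1‖ = 5.8310, so q_1 = (-0.5145, -0.5145, 0.6860, 0.0000).
q_1·a_2 = (-0.5145)·(-3) + (-0.5145)·(-2) + 0.6860·2 + 0.0000·(-1) = 3.9445.
u_2 = a_2 − 3.9445·q_1 = (-0.9706, 0.0294, -0.7059, -1.0000).
‖u_2‖ = 1.5624, so q_2 = (-0.6212, 0.0188, -0.4518, -0.6400).
q_1·a_3 = (-0.5145)·1 + (-0.5145)·(-2) + 0.6860·2 + 0.0000·4 = 1.8865; q_2·a_3 = (-0.6212)·1 + 0.0188·(-2) + (-0.4518)·2 + (-0.6400)·4 = -4.1225.
u_3 = a_3 − 1.8865·q_1 + 4.1225·q_2 = (-0.5904, -0.9518, -1.1566, 1.3614).
‖u_3‖ = 2.1085, so q_3 = (-0.2800, -0.4514, -0.5486, 0.6457).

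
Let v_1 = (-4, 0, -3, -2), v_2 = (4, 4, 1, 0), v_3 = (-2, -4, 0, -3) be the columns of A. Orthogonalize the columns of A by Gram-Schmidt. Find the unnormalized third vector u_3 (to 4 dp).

u_3 = (0.9262, -1.1141, 0.7517, -2.9799)

v_1 = (-4, 0, -3, -2); ‖v_1‖ = 5.3852, so q_1 = (-0.7428, 0.0000, -0.5571, -0.3714).
q_1·v_2 = (-0.7428)·4 + 0.0000·4 + (-0.5571)·1 + (-0.3714)·0 = -3.5282.
u_2 = v_2 + 3.5282·q_1 = (1.3793, 4.0000, -0.9655, -1.3103).
‖u_2‖ = 4.5334, so q_2 = (0.3043, 0.8823, -0.2130, -0.2890).
q_1·v_3 = (-0.7428)·(-2) + 0.0000·(-4) + (-0.5571)·0 + (-0.3714)·(-3) = 2.5997; q_2·v_3 = 0.3043·(-2) + 0.8823·(-4) + (-0.2130)·0 + (-0.2890)·(-3) = -3.2707.
u_3 = v_3 − 2.5997·q_1 + 3.2707·q_2 = (0.9262, -1.1141, 0.7517, -2.9799).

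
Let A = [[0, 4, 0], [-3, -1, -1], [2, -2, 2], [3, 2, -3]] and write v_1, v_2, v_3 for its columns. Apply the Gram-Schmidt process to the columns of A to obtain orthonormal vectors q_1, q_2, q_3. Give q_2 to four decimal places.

q_2 = (0.8188, -0.0651, -0.5025, 0.2698)

v_1 = (0, -3, 2, 3); ‖v_1‖ = 4.6904, so q_1 = (0.0000, -0.6396, 0.4264, 0.6396).
q_1·v_2 = 0.0000·4 + (-0.6396)·(-1) + 0.4264·(-2) + 0.6396·2 = 1.0660.
u_2 = v_2 − 1.0660·q_1 = (4.0000, -0.3182, -2.4545, 1.3182).
‖u_2‖ = 4.8850, so q_2 = (0.8188, -0.0651, -0.5025, 0.2698).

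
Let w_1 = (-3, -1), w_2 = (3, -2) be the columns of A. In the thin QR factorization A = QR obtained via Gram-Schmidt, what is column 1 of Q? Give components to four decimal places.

e_1 = (-0.9487, -0.3162)

e_1 = w_1/‖w_1‖ = (-3, -1)/3.1623 = (-0.9487, -0.3162).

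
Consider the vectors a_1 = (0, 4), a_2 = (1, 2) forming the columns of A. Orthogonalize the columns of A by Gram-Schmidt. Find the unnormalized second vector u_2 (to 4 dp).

u_2 = (1.0000, 0.0000)

e_1 = a_1/‖a_1‖ = (0, 4)/4.0000 = (0.0000, 1.0000).
r_{12} = e_1·a_2 = 2.0000.
u_2 = a_2 − 2.0000·e_1 = (1.0000, 0.0000).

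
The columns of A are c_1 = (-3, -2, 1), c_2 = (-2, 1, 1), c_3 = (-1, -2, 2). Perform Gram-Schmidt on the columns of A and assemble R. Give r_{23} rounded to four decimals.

r_{23} = -0.5915

q_1 = c_1/‖c_1‖ = (-3, -2, 1)/3.7417 = (-0.8018, -0.5345, 0.2673).
r_{12} = q_1·c_2 = 1.3363.
u_2 = c_2 − 1.3363·q_1 = (-0.9286, 1.7143, 0.6429).
‖u_2‖ = 2.0529, so q_2 = (-0.4523, 0.8351, 0.3132).
r_{23} = q_2·c_3 = -0.5915.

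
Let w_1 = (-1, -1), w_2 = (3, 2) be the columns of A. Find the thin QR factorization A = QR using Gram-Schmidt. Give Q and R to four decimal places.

Q = [[-0.7071, 0.7071], [-0.7071, -0.7071]], R = [[1.4142, -3.5355], [0.0000, 0.7071]]

w_1 = (-1, -1); ‖w_1‖ = 1.4142, so q_1 = (-0.7071, -0.7071).
q_1·w_2 = (-0.7071)·3 + (-0.7071)·2 = -3.5355.
u_2 = w_2 + 3.5355·q_1 = (0.5000, -0.5000).
‖u_2‖ = 0.7071, so q_2 = (0.7071, -0.7071).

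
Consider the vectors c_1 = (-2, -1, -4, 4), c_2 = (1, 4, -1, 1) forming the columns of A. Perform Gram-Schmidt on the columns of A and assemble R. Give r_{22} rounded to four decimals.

r_{22} = 4.3465

q_1 = c_1/‖c_1‖ = (-2, -1, -4, 4)/6.0828 = (-0.3288, -0.1644, -0.6576, 0.6576).
r_{12} = q_1·c_2 = 0.3288.
u_2 = c_2 − 0.3288·q_1 = (1.1081, 4.0541, -0.7838, 0.7838).
r_{22} = ‖u_2‖ = 4.3465.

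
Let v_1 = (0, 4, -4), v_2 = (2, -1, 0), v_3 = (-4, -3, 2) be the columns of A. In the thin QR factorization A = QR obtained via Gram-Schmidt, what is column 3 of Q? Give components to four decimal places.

v_1 = (0, 4, -4); ‖v_1‖ = 5.6569, so e_1 = (0.0000, 0.7071, -0.7071).
e_1·v_2 = 0.0000·2 + 0.7071·(-1) + (-0.7071)·0 = -0.7071.
u_2 = v_2 + 0.7071·e_1 = (2.0000, -0.5000, -0.5000).
‖u_2‖ = 2.1213, so e_2 = (0.9428, -0.2357, -0.2357).
e_1·v_3 = 0.0000·(-4) + 0.7071·(-3) + (-0.7071)·2 = -3.5355; e_2·v_3 = 0.9428·(-4) + (-0.2357)·(-3) + (-0.2357)·2 = -3.5355.
u_3 = v_3 + 3.5355·e_1 + 3.5355·e_2 = (-0.6667, -1.3333, -1.3333).
‖u_3‖ = 2.0000, so e_3 = (-0.3333, -0.6667, -0.6667).

e_3 = (-0.3333, -0.6667, -0.6667)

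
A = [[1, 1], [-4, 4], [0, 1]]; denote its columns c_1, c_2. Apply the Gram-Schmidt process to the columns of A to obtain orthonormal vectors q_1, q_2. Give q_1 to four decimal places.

q_1 = c_1/‖c_1‖ = (1, -4, 0)/4.1231 = (0.2425, -0.9701, 0.0000).

q_1 = (0.2425, -0.9701, 0.0000)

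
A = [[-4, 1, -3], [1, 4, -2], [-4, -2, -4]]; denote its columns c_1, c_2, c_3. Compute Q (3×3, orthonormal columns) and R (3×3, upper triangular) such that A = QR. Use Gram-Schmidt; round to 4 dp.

Q = [[-0.6963, 0.4512, 0.5582], [0.1741, 0.8607, -0.4785], [-0.6963, -0.2360, -0.6778]], R = [[5.7446, 1.3926, 4.5260], [0.0000, 4.3658, -2.1309], [0.0000, 0.0000, 1.9936]]

c_1 = (-4, 1, -4); ‖c_1‖ = 5.7446, so q_1 = (-0.6963, 0.1741, -0.6963).
q_1·c_2 = (-0.6963)·1 + 0.1741·4 + (-0.6963)·(-2) = 1.3926.
u_2 = c_2 − 1.3926·q_1 = (1.9697, 3.7576, -1.0303).
‖u_2‖ = 4.3658, so q_2 = (0.4512, 0.8607, -0.2360).
q_1·c_3 = (-0.6963)·(-3) + 0.1741·(-2) + (-0.6963)·(-4) = 4.5260; q_2·c_3 = 0.4512·(-3) + 0.8607·(-2) + (-0.2360)·(-4) = -2.1309.
u_3 = c_3 − 4.5260·q_1 + 2.1309·q_2 = (1.1129, -0.9539, -1.3514).
‖u_3‖ = 1.9936, so q_3 = (0.5582, -0.4785, -0.6778).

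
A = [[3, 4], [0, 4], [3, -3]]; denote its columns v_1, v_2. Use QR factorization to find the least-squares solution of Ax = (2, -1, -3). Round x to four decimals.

v_1 = (3, 0, 3); ‖v_1‖ = 4.2426, so e_1 = (0.7071, 0.0000, 0.7071).
e_1·v_2 = 0.7071·4 + 0.0000·4 + 0.7071·(-3) = 0.7071.
u_2 = v_2 − 0.7071·e_1 = (3.5000, 4.0000, -3.5000).
‖u_2‖ = 6.3640, so e_2 = (0.5500, 0.6285, -0.5500).
Qᵀb = (-0.7071, 2.1213).
Back-substitute: x_2 = 2.1213/6.3640 = 0.3333.
x_1 = (-0.7071 − 0.7071·0.3333)/4.2426 = -0.2222.

x = (-0.2222, 0.3333)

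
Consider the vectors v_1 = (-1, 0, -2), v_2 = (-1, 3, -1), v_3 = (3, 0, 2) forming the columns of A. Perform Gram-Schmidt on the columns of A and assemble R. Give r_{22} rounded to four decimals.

v_1 = (-1, 0, -2); ‖v_1‖ = 2.2361, so q_1 = (-0.4472, 0.0000, -0.8944).
q_1·v_2 = (-0.4472)·(-1) + 0.0000·3 + (-0.8944)·(-1) = 1.3416.
u_2 = v_2 − 1.3416·q_1 = (-0.4000, 3.0000, 0.2000).
r_{22} = ‖u_2‖ = 3.0332.

r_{22} = 3.0332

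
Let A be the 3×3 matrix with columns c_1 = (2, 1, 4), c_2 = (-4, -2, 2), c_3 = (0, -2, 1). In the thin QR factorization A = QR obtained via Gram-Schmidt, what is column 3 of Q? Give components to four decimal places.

q_3 = (0.4472, -0.8944, 0.0000)

c_1 = (2, 1, 4); ‖c_1‖ = 4.5826, so q_1 = (0.4364, 0.2182, 0.8729).
q_1·c_2 = 0.4364·(-4) + 0.2182·(-2) + 0.8729·2 = -0.4364.
u_2 = c_2 + 0.4364·q_1 = (-3.8095, -1.9048, 2.3810).
‖u_2‖ = 4.8795, so q_2 = (-0.7807, -0.3904, 0.4880).
q_1·c_3 = 0.4364·0 + 0.2182·(-2) + 0.8729·1 = 0.4364; q_2·c_3 = (-0.7807)·0 + (-0.3904)·(-2) + 0.4880·1 = 1.2687.
u_3 = c_3 − 0.4364·q_1 − 1.2687·q_2 = (0.8000, -1.6000, 0.0000).
‖u_3‖ = 1.7889, so q_3 = (0.4472, -0.8944, 0.0000).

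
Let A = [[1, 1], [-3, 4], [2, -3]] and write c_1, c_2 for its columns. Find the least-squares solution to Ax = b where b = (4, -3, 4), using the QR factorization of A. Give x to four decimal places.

c_1 = (1, -3, 2); ‖c_1‖ = 3.7417, so q_1 = (0.2673, -0.8018, 0.5345).
q_1·c_2 = 0.2673·1 + (-0.8018)·4 + 0.5345·(-3) = -4.5434.
u_2 = c_2 + 4.5434·q_1 = (2.2143, 0.3571, -0.5714).
‖u_2‖ = 2.3146, so q_2 = (0.9567, 0.1543, -0.2469).
Qᵀb = (5.6125, 2.3763).
Back-substitute: x_2 = 2.3763/2.3146 = 1.0267.
x_1 = (5.6125 + 4.5434·1.0267)/3.7417 = 2.7467.

x = (2.7467, 1.0267)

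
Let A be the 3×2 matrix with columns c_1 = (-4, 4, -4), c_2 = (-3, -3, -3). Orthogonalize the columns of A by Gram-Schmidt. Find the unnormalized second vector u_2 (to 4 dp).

u_2 = (-2.0000, -4.0000, -2.0000)

q_1 = c_1/‖c_1‖ = (-4, 4, -4)/6.9282 = (-0.5774, 0.5774, -0.5774).
r_{12} = q_1·c_2 = 1.7321.
u_2 = c_2 − 1.7321·q_1 = (-2.0000, -4.0000, -2.0000).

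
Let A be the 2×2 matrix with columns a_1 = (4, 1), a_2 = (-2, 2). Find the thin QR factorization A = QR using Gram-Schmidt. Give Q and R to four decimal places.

Q = [[0.9701, -0.2425], [0.2425, 0.9701]], R = [[4.1231, -1.4552], [0.0000, 2.4254]]

a_1 = (4, 1); ‖a_1‖ = 4.1231, so q_1 = (0.9701, 0.2425).
q_1·a_2 = 0.9701·(-2) + 0.2425·2 = -1.4552.
u_2 = a_2 + 1.4552·q_1 = (-0.5882, 2.3529).
‖u_2‖ = 2.4254, so q_2 = (-0.2425, 0.9701).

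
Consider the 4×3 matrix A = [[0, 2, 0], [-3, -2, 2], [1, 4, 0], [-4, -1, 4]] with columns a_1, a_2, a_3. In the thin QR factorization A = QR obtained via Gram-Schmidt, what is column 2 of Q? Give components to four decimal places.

e_2 = (0.4786, -0.0920, 0.8284, 0.2761)

e_1 = a_1/‖a_1‖ = (0, -3, 1, -4)/5.0990 = (0.0000, -0.5883, 0.1961, -0.7845).
r_{12} = e_1·a_2 = 2.7456.
u_2 = a_2 − 2.7456·e_1 = (2.0000, -0.3846, 3.4615, 1.1538).
‖u_2‖ = 4.1787, so e_2 = (0.4786, -0.0920, 0.8284, 0.2761).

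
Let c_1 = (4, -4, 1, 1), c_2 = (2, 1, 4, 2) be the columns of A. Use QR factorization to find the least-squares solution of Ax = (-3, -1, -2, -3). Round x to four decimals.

q_1 = c_1/‖c_1‖ = (4, -4, 1, 1)/5.8310 = (0.6860, -0.6860, 0.1715, 0.1715).
r_{12} = q_1·c_2 = 1.7150.
u_2 = c_2 − 1.7150·q_1 = (0.8235, 2.1765, 3.7059, 1.7059).
‖u_2‖ = 4.6967, so q_2 = (0.1753, 0.4634, 0.7890, 0.3632).
Qᵀb = (-2.2295, -3.6571).
Back-substitute: x_2 = -3.6571/4.6967 = -0.7787.
x_1 = (-2.2295 − 1.7150·(-0.7787))/5.8310 = -0.1533.

x = (-0.1533, -0.7787)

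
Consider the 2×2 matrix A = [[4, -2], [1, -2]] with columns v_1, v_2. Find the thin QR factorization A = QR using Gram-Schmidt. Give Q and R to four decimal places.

v_1 = (4, 1); ‖v_1‖ = 4.1231, so q_1 = (0.9701, 0.2425).
q_1·v_2 = 0.9701·(-2) + 0.2425·(-2) = -2.4254.
u_2 = v_2 + 2.4254·q_1 = (0.3529, -1.4118).
‖u_2‖ = 1.4552, so q_2 = (0.2425, -0.9701).

Q = [[0.9701, 0.2425], [0.2425, -0.9701]], R = [[4.1231, -2.4254], [0.0000, 1.4552]]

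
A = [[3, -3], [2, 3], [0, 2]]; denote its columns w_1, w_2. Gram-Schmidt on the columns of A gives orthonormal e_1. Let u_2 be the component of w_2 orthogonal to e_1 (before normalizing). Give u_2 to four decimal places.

u_2 = (-2.3077, 3.4615, 2.0000)

w_1 = (3, 2, 0); ‖w_1‖ = 3.6056, so e_1 = (0.8321, 0.5547, 0.0000).
e_1·w_2 = 0.8321·(-3) + 0.5547·3 + 0.0000·2 = -0.8321.
u_2 = w_2 + 0.8321·e_1 = (-2.3077, 3.4615, 2.0000).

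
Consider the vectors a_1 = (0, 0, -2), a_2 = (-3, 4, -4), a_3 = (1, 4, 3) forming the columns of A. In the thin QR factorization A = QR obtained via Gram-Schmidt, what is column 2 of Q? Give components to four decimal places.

e_2 = (-0.6000, 0.8000, 0.0000)

a_1 = (0, 0, -2); ‖a_1‖ = 2.0000, so e_1 = (0.0000, 0.0000, -1.0000).
e_1·a_2 = 0.0000·(-3) + 0.0000·4 + (-1.0000)·(-4) = 4.0000.
u_2 = a_2 − 4.0000·e_1 = (-3.0000, 4.0000, 0.0000).
‖u_2‖ = 5.0000, so e_2 = (-0.6000, 0.8000, 0.0000).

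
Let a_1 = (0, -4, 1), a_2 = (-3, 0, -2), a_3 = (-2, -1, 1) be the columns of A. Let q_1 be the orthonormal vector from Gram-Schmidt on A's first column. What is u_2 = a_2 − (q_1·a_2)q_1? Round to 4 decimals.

u_2 = (-3.0000, -0.4706, -1.8824)

a_1 = (0, -4, 1); ‖a_1‖ = 4.1231, so q_1 = (0.0000, -0.9701, 0.2425).
q_1·a_2 = 0.0000·(-3) + (-0.9701)·0 + 0.2425·(-2) = -0.4851.
u_2 = a_2 + 0.4851·q_1 = (-3.0000, -0.4706, -1.8824).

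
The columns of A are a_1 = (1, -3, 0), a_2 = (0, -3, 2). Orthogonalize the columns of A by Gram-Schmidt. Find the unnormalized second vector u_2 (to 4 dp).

a_1 = (1, -3, 0); ‖a_1‖ = 3.1623, so e_1 = (0.3162, -0.9487, 0.0000).
e_1·a_2 = 0.3162·0 + (-0.9487)·(-3) + 0.0000·2 = 2.8460.
u_2 = a_2 − 2.8460·e_1 = (-0.9000, -0.3000, 2.0000).

u_2 = (-0.9000, -0.3000, 2.0000)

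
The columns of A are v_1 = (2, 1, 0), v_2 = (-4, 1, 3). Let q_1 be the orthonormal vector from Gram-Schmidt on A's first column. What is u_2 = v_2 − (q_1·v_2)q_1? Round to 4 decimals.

v_1 = (2, 1, 0); ‖v_1‖ = 2.2361, so q_1 = (0.8944, 0.4472, 0.0000).
q_1·v_2 = 0.8944·(-4) + 0.4472·1 + 0.0000·3 = -3.1305.
u_2 = v_2 + 3.1305·q_1 = (-1.2000, 2.4000, 3.0000).

u_2 = (-1.2000, 2.4000, 3.0000)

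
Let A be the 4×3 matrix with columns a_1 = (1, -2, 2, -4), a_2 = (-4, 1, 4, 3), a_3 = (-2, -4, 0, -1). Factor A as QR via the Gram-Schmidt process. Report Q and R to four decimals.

Q = [[0.2000, -0.5840, -0.4765], [-0.4000, 0.0324, -0.7981], [0.4000, 0.7787, -0.3541], [-0.8000, 0.2271, 0.1029]], R = [[5.0000, -2.0000, 2.0000], [0.0000, 6.1644, 0.8111], [0.0000, 0.0000, 4.0425]]

a_1 = (1, -2, 2, -4); ‖a_1‖ = 5.0000, so q_1 = (0.2000, -0.4000, 0.4000, -0.8000).
q_1·a_2 = 0.2000·(-4) + (-0.4000)·1 + 0.4000·4 + (-0.8000)·3 = -2.0000.
u_2 = a_2 + 2.0000·q_1 = (-3.6000, 0.2000, 4.8000, 1.4000).
‖u_2‖ = 6.1644, so q_2 = (-0.5840, 0.0324, 0.7787, 0.2271).
q_1·a_3 = 0.2000·(-2) + (-0.4000)·(-4) + 0.4000·0 + (-0.8000)·(-1) = 2.0000; q_2·a_3 = (-0.5840)·(-2) + 0.0324·(-4) + 0.7787·0 + 0.2271·(-1) = 0.8111.
u_3 = a_3 − 2.0000·q_1 − 0.8111·q_2 = (-1.9263, -3.2263, -1.4316, 0.4158).
‖u_3‖ = 4.0425, so q_3 = (-0.4765, -0.7981, -0.3541, 0.1029).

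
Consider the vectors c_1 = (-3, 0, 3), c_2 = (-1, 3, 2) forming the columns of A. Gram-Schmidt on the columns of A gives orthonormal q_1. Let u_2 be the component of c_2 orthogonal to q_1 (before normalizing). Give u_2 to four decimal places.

c_1 = (-3, 0, 3); ‖c_1‖ = 4.2426, so q_1 = (-0.7071, 0.0000, 0.7071).
q_1·c_2 = (-0.7071)·(-1) + 0.0000·3 + 0.7071·2 = 2.1213.
u_2 = c_2 − 2.1213·q_1 = (0.5000, 3.0000, 0.5000).

u_2 = (0.5000, 3.0000, 0.5000)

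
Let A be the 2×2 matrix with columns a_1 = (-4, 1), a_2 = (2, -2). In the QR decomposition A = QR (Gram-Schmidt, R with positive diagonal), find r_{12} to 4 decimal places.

r_{12} = -2.4254

q_1 = a_1/‖a_1‖ = (-4, 1)/4.1231 = (-0.9701, 0.2425).
r_{12} = q_1·a_2 = -2.4254.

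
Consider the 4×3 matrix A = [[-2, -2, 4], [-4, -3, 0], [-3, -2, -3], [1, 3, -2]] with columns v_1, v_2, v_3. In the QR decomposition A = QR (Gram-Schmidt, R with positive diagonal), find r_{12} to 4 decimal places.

v_1 = (-2, -4, -3, 1); ‖v_1‖ = 5.4772, so e_1 = (-0.3651, -0.7303, -0.5477, 0.1826).
r_{12} = e_1·v_2 = 4.5644.

r_{12} = 4.5644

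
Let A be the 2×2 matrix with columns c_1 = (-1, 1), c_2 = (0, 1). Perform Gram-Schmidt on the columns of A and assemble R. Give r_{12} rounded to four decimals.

r_{12} = 0.7071

c_1 = (-1, 1); ‖c_1‖ = 1.4142, so e_1 = (-0.7071, 0.7071).
r_{12} = e_1·c_2 = 0.7071.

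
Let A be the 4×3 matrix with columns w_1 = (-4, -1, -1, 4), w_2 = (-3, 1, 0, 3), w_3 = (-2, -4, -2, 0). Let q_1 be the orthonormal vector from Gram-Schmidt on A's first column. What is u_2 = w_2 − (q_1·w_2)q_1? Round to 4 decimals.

w_1 = (-4, -1, -1, 4); ‖w_1‖ = 5.8310, so q_1 = (-0.6860, -0.1715, -0.1715, 0.6860).
q_1·w_2 = (-0.6860)·(-3) + (-0.1715)·1 + (-0.1715)·0 + 0.6860·3 = 3.9445.
u_2 = w_2 − 3.9445·q_1 = (-0.2941, 1.6765, 0.6765, 0.2941).

u_2 = (-0.2941, 1.6765, 0.6765, 0.2941)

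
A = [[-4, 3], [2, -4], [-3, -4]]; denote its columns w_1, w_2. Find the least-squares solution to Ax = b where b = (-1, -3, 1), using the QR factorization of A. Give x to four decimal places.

x = (-0.1467, 0.0933)

q_1 = w_1/‖w_1‖ = (-4, 2, -3)/5.3852 = (-0.7428, 0.3714, -0.5571).
r_{12} = q_1·w_2 = -1.4856.
u_2 = w_2 + 1.4856·q_1 = (1.8966, -3.4483, -4.8276).
‖u_2‖ = 6.2284, so q_2 = (0.3045, -0.5536, -0.7751).
Qᵀb = (-0.9285, 0.5813).
Back-substitute: x_2 = 0.5813/6.2284 = 0.0933.
x_1 = (-0.9285 + 1.4856·0.0933)/5.3852 = -0.1467.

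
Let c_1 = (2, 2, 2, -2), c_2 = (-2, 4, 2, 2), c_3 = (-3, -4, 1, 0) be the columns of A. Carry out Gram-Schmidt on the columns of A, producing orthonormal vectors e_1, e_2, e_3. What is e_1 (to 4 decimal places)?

e_1 = (0.5000, 0.5000, 0.5000, -0.5000)

c_1 = (2, 2, 2, -2); ‖c_1‖ = 4.0000, so e_1 = (0.5000, 0.5000, 0.5000, -0.5000).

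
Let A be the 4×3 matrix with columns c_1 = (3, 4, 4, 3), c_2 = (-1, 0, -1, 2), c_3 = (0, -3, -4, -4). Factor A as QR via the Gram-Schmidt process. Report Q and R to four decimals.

Q = [[0.4243, -0.3844, 0.7253], [0.5657, 0.0327, 0.1165], [0.5657, -0.3762, -0.6781], [0.4243, 0.8424, 0.0236]], R = [[7.0711, -0.1414, -5.6569], [0.0000, 2.4454, -1.9629], [0.0000, 0.0000, 2.2687]]

c_1 = (3, 4, 4, 3); ‖c_1‖ = 7.0711, so e_1 = (0.4243, 0.5657, 0.5657, 0.4243).
e_1·c_2 = 0.4243·(-1) + 0.5657·0 + 0.5657·(-1) + 0.4243·2 = -0.1414.
u_2 = c_2 + 0.1414·e_1 = (-0.9400, 0.0800, -0.9200, 2.0600).
‖u_2‖ = 2.4454, so e_2 = (-0.3844, 0.0327, -0.3762, 0.8424).
e_1·c_3 = 0.4243·0 + 0.5657·(-3) + 0.5657·(-4) + 0.4243·(-4) = -5.6569; e_2·c_3 = (-0.3844)·0 + 0.0327·(-3) + (-0.3762)·(-4) + 0.8424·(-4) = -1.9629.
u_3 = c_3 + 5.6569·e_1 + 1.9629·e_2 = (1.6455, 0.2642, -1.5385, 0.0535).
‖u_3‖ = 2.2687, so e_3 = (0.7253, 0.1165, -0.6781, 0.0236).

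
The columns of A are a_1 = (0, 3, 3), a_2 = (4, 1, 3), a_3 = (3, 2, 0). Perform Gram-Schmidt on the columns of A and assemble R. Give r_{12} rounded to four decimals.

r_{12} = 2.8284

a_1 = (0, 3, 3); ‖a_1‖ = 4.2426, so e_1 = (0.0000, 0.7071, 0.7071).
r_{12} = e_1·a_2 = 2.8284.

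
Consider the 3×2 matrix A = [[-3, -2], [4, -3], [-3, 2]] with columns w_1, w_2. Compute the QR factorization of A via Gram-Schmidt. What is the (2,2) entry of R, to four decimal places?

r_{22} = 3.5728

w_1 = (-3, 4, -3); ‖w_1‖ = 5.8310, so q_1 = (-0.5145, 0.6860, -0.5145).
q_1·w_2 = (-0.5145)·(-2) + 0.6860·(-3) + (-0.5145)·2 = -2.0580.
u_2 = w_2 + 2.0580·q_1 = (-3.0588, -1.5882, 0.9412).
r_{22} = ‖u_2‖ = 3.5728.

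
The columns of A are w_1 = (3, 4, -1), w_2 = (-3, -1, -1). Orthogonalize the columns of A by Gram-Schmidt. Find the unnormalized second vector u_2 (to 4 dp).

u_2 = (-1.6154, 0.8462, -1.4615)

w_1 = (3, 4, -1); ‖w_1‖ = 5.0990, so q_1 = (0.5883, 0.7845, -0.1961).
q_1·w_2 = 0.5883·(-3) + 0.7845·(-1) + (-0.1961)·(-1) = -2.3534.
u_2 = w_2 + 2.3534·q_1 = (-1.6154, 0.8462, -1.4615).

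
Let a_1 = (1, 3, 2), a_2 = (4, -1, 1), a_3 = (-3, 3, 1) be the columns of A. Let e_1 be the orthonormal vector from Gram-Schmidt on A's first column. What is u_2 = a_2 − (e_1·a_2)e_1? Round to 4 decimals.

a_1 = (1, 3, 2); ‖a_1‖ = 3.7417, so e_1 = (0.2673, 0.8018, 0.5345).
e_1·a_2 = 0.2673·4 + 0.8018·(-1) + 0.5345·1 = 0.8018.
u_2 = a_2 − 0.8018·e_1 = (3.7857, -1.6429, 0.5714).

u_2 = (3.7857, -1.6429, 0.5714)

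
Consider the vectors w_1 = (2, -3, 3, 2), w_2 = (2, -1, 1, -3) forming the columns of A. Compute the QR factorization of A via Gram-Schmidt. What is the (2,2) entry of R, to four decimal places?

e_1 = w_1/‖w_1‖ = (2, -3, 3, 2)/5.0990 = (0.3922, -0.5883, 0.5883, 0.3922).
r_{12} = e_1·w_2 = 0.7845.
u_2 = w_2 − 0.7845·e_1 = (1.6923, -0.5385, 0.5385, -3.3077).
r_{22} = ‖u_2‖ = 3.7927.

r_{22} = 3.7927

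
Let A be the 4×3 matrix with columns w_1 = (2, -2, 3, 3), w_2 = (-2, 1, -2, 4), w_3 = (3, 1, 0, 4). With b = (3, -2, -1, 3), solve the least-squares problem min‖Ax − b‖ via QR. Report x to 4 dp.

x = (0.2611, -0.0133, 0.5757)

w_1 = (2, -2, 3, 3); ‖w_1‖ = 5.0990, so e_1 = (0.3922, -0.3922, 0.5883, 0.5883).
e_1·w_2 = 0.3922·(-2) + (-0.3922)·1 + 0.5883·(-2) + 0.5883·4 = 0.0000.
u_2 = w_2 + 0.0000·e_1 = (-2.0000, 1.0000, -2.0000, 4.0000).
‖u_2‖ = 5.0000, so e_2 = (-0.4000, 0.2000, -0.4000, 0.8000).
e_1·w_3 = 0.3922·3 + (-0.3922)·1 + 0.5883·0 + 0.5883·4 = 3.1379; e_2·w_3 = (-0.4000)·3 + 0.2000·1 + (-0.4000)·0 + 0.8000·4 = 2.2000.
u_3 = w_3 − 3.1379·e_1 − 2.2000·e_2 = (2.6492, 1.7908, -0.9662, 0.3938).
‖u_3‖ = 3.3636, so e_3 = (0.7876, 0.5324, -0.2872, 0.1171).
Qᵀb = (3.1379, 1.2000, 1.9366).
Back-substitute: x_3 = 1.9366/3.3636 = 0.5757.
x_2 = (1.2000 − 2.2000·0.5757)/5.0000 = -0.0133.
x_1 = (3.1379 + 0.0000·(-0.0133) − 3.1379·0.5757)/5.0990 = 0.2611.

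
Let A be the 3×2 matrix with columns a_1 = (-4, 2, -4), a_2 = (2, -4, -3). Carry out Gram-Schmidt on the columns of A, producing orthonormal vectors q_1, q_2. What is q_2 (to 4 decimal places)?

q_1 = a_1/‖a_1‖ = (-4, 2, -4)/6.0000 = (-0.6667, 0.3333, -0.6667).
r_{12} = q_1·a_2 = -0.6667.
u_2 = a_2 + 0.6667·q_1 = (1.5556, -3.7778, -3.4444).
‖u_2‖ = 5.3437, so q_2 = (0.2911, -0.7070, -0.6446).

q_2 = (0.2911, -0.7070, -0.6446)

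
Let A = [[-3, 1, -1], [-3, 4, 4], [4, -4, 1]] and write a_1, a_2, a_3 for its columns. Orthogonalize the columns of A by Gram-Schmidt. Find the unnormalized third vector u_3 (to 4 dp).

a_1 = (-3, -3, 4); ‖a_1‖ = 5.8310, so e_1 = (-0.5145, -0.5145, 0.6860).
e_1·a_2 = (-0.5145)·1 + (-0.5145)·4 + 0.6860·(-4) = -5.3165.
u_2 = a_2 + 5.3165·e_1 = (-1.7353, 1.2647, -0.3529).
‖u_2‖ = 2.1761, so e_2 = (-0.7974, 0.5812, -0.1622).
e_1·a_3 = (-0.5145)·(-1) + (-0.5145)·4 + 0.6860·1 = -0.8575; e_2·a_3 = (-0.7974)·(-1) + 0.5812·4 + (-0.1622)·1 = 2.9600.
u_3 = a_3 + 0.8575·e_1 − 2.9600·e_2 = (0.9193, 1.8385, 2.0683).

u_3 = (0.9193, 1.8385, 2.0683)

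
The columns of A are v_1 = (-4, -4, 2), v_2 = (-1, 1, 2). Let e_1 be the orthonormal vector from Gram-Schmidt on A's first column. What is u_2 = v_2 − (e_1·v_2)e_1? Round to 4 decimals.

u_2 = (-0.5556, 1.4444, 1.7778)

v_1 = (-4, -4, 2); ‖v_1‖ = 6.0000, so e_1 = (-0.6667, -0.6667, 0.3333).
e_1·v_2 = (-0.6667)·(-1) + (-0.6667)·1 + 0.3333·2 = 0.6667.
u_2 = v_2 − 0.6667·e_1 = (-0.5556, 1.4444, 1.7778).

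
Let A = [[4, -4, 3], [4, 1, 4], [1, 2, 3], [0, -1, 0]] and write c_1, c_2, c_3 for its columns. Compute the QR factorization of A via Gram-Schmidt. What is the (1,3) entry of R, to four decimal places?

r_{13} = 5.3964

c_1 = (4, 4, 1, 0); ‖c_1‖ = 5.7446, so q_1 = (0.6963, 0.6963, 0.1741, 0.0000).
r_{13} = q_1·c_3 = 5.3964.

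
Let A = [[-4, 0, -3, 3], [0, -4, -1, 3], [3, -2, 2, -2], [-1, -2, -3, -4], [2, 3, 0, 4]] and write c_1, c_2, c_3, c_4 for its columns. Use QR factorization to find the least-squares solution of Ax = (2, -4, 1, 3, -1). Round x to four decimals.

c_1 = (-4, 0, 3, -1, 2); ‖c_1‖ = 5.4772, so e_1 = (-0.7303, 0.0000, 0.5477, -0.1826, 0.3651).
e_1·c_2 = (-0.7303)·0 + 0.0000·(-4) + 0.5477·(-2) + (-0.1826)·(-2) + 0.3651·3 = 0.3651.
u_2 = c_2 − 0.3651·e_1 = (0.2667, -4.0000, -2.2000, -1.9333, 2.8667).
‖u_2‖ = 5.7329, so e_2 = (0.0465, -0.6977, -0.3837, -0.3372, 0.5000).
e_1·c_3 = (-0.7303)·(-3) + 0.0000·(-1) + 0.5477·2 + (-0.1826)·(-3) + 0.3651·0 = 3.8341; e_2·c_3 = 0.0465·(-3) + (-0.6977)·(-1) + (-0.3837)·2 + (-0.3372)·(-3) + 0.5000·0 = 0.8024.
u_3 = c_3 − 3.8341·e_1 − 0.8024·e_2 = (-0.2373, -0.4402, 0.2079, -2.0294, -1.8012).
‖u_3‖ = 2.7670, so e_3 = (-0.0858, -0.1591, 0.0751, -0.7334, -0.6510).
e_1·c_4 = (-0.7303)·3 + 0.0000·3 + 0.5477·(-2) + (-0.1826)·(-4) + 0.3651·4 = -1.0954; e_2·c_4 = 0.0465·3 + (-0.6977)·3 + (-0.3837)·(-2) + (-0.3372)·(-4) + 0.5000·4 = 2.1629; e_3·c_4 = (-0.0858)·3 + (-0.1591)·3 + 0.0751·(-2) + (-0.7334)·(-4) + (-0.6510)·4 = -0.5549.
u_4 = c_4 + 1.0954·e_1 − 2.1629·e_2 + 0.5549·e_3 = (2.0518, 4.4209, -0.5283, -3.8776, 2.9572).
‖u_4‖ = 6.9147, so e_4 = (0.2967, 0.6393, -0.0764, -0.5608, 0.4277).
Qᵀb = (-1.8257, 0.9884, -1.0094, -4.1503).
Back-substitute: x_4 = -4.1503/6.9147 = -0.6002.
x_3 = (-1.0094 + 0.5549·(-0.6002))/2.7670 = -0.4852.
x_2 = (0.9884 − 0.8024·(-0.4852) − 2.1629·(-0.6002))/5.7329 = 0.4668.
x_1 = (-1.8257 − 0.3651·0.4668 − 3.8341·(-0.4852) + 1.0954·(-0.6002))/5.4772 = -0.1449.

x = (-0.1449, 0.4668, -0.4852, -0.6002)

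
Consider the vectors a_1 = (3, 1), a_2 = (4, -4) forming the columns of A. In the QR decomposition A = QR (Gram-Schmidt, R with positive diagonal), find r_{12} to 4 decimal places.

e_1 = a_1/‖a_1‖ = (3, 1)/3.1623 = (0.9487, 0.3162).
r_{12} = e_1·a_2 = 2.5298.

r_{12} = 2.5298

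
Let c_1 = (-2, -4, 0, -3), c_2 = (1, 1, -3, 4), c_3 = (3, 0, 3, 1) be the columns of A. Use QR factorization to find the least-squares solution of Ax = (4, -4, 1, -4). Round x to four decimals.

q_1 = c_1/‖c_1‖ = (-2, -4, 0, -3)/5.3852 = (-0.3714, -0.7428, 0.0000, -0.5571).
r_{12} = q_1·c_2 = -3.3425.
u_2 = c_2 + 3.3425·q_1 = (-0.2414, -1.4828, -3.0000, 2.1379).
‖u_2‖ = 3.9784, so q_2 = (-0.0607, -0.3727, -0.7541, 0.5374).
r_{13} = q_1·c_3 = -1.6713; r_{23} = q_2·c_3 = -1.9069.
u_3 = c_3 + 1.6713·q_1 + 1.9069·q_2 = (2.2636, -1.9521, 1.5621, 1.0937).
‖u_3‖ = 3.5455, so q_3 = (0.6384, -0.5506, 0.4406, 0.3085).
Qᵀb = (3.7139, -1.6555, 3.9628).
Back-substitute: x_3 = 3.9628/3.5455 = 1.1177.
x_2 = (-1.6555 + 1.9069·1.1177)/3.9784 = 0.1196.
x_1 = (3.7139 + 3.3425·0.1196 + 1.6713·1.1177)/5.3852 = 1.1107.

x = (1.1107, 0.1196, 1.1177)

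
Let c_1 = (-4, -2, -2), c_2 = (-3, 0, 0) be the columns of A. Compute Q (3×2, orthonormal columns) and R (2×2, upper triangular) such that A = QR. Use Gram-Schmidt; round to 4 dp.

Q = [[-0.8165, -0.5774], [-0.4082, 0.5774], [-0.4082, 0.5774]], R = [[4.8990, 2.4495], [0.0000, 1.7321]]

q_1 = c_1/‖c_1‖ = (-4, -2, -2)/4.8990 = (-0.8165, -0.4082, -0.4082).
r_{12} = q_1·c_2 = 2.4495.
u_2 = c_2 − 2.4495·q_1 = (-1.0000, 1.0000, 1.0000).
‖u_2‖ = 1.7321, so q_2 = (-0.5774, 0.5774, 0.5774).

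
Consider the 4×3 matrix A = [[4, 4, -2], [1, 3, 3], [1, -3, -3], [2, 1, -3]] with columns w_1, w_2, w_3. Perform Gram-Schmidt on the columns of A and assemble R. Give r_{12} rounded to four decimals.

r_{12} = 3.8376

w_1 = (4, 1, 1, 2); ‖w_1‖ = 4.6904, so q_1 = (0.8528, 0.2132, 0.2132, 0.4264).
r_{12} = q_1·w_2 = 3.8376.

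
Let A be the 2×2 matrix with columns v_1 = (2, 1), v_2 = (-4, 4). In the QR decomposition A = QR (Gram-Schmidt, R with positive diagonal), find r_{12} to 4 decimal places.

v_1 = (2, 1); ‖v_1‖ = 2.2361, so q_1 = (0.8944, 0.4472).
r_{12} = q_1·v_2 = -1.7889.

r_{12} = -1.7889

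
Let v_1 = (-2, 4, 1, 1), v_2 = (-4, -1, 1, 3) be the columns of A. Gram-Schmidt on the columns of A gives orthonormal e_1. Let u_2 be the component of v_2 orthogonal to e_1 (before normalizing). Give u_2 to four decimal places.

v_1 = (-2, 4, 1, 1); ‖v_1‖ = 4.6904, so e_1 = (-0.4264, 0.8528, 0.2132, 0.2132).
e_1·v_2 = (-0.4264)·(-4) + 0.8528·(-1) + 0.2132·1 + 0.2132·3 = 1.7056.
u_2 = v_2 − 1.7056·e_1 = (-3.2727, -2.4545, 0.6364, 2.6364).

u_2 = (-3.2727, -2.4545, 0.6364, 2.6364)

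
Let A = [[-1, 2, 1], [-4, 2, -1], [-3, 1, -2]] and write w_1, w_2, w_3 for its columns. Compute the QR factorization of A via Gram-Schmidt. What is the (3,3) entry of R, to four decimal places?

w_1 = (-1, -4, -3); ‖w_1‖ = 5.0990, so e_1 = (-0.1961, -0.7845, -0.5883).
e_1·w_2 = (-0.1961)·2 + (-0.7845)·2 + (-0.5883)·1 = -2.5495.
u_2 = w_2 + 2.5495·e_1 = (1.5000, 0.0000, -0.5000).
‖u_2‖ = 1.5811, so e_2 = (0.9487, 0.0000, -0.3162).
e_1·w_3 = (-0.1961)·1 + (-0.7845)·(-1) + (-0.5883)·(-2) = 1.7650; e_2·w_3 = 0.9487·1 + (0.0000)·(-1) + (-0.3162)·(-2) = 1.5811.
u_3 = w_3 − 1.7650·e_1 − 1.5811·e_2 = (-0.1538, 0.3846, -0.4615).
r_{33} = ‖u_3‖ = 0.6202.

r_{33} = 0.6202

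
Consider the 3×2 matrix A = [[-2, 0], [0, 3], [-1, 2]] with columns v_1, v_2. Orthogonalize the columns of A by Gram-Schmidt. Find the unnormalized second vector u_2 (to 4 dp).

u_2 = (-0.8000, 3.0000, 1.6000)

q_1 = v_1/‖v_1‖ = (-2, 0, -1)/2.2361 = (-0.8944, 0.0000, -0.4472).
r_{12} = q_1·v_2 = -0.8944.
u_2 = v_2 + 0.8944·q_1 = (-0.8000, 3.0000, 1.6000).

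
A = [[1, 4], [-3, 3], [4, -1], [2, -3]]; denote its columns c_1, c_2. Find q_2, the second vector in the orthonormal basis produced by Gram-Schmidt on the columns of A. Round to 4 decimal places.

q_2 = (0.8581, 0.2860, 0.1907, -0.3814)

c_1 = (1, -3, 4, 2); ‖c_1‖ = 5.4772, so q_1 = (0.1826, -0.5477, 0.7303, 0.3651).
q_1·c_2 = 0.1826·4 + (-0.5477)·3 + 0.7303·(-1) + 0.3651·(-3) = -2.7386.
u_2 = c_2 + 2.7386·q_1 = (4.5000, 1.5000, 1.0000, -2.0000).
‖u_2‖ = 5.2440, so q_2 = (0.8581, 0.2860, 0.1907, -0.3814).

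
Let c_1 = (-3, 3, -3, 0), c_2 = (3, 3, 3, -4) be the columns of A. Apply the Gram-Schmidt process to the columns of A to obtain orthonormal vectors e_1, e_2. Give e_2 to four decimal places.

c_1 = (-3, 3, -3, 0); ‖c_1‖ = 5.1962, so e_1 = (-0.5774, 0.5774, -0.5774, 0.0000).
e_1·c_2 = (-0.5774)·3 + 0.5774·3 + (-0.5774)·3 + 0.0000·(-4) = -1.7321.
u_2 = c_2 + 1.7321·e_1 = (2.0000, 4.0000, 2.0000, -4.0000).
‖u_2‖ = 6.3246, so e_2 = (0.3162, 0.6325, 0.3162, -0.6325).

e_2 = (0.3162, 0.6325, 0.3162, -0.6325)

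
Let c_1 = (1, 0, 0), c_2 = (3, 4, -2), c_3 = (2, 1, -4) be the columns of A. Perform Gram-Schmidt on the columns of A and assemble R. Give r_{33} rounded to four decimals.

e_1 = c_1/‖c_1‖ = (1, 0, 0)/1.0000 = (1.0000, 0.0000, 0.0000).
r_{12} = e_1·c_2 = 3.0000.
u_2 = c_2 − 3.0000·e_1 = (0.0000, 4.0000, -2.0000).
‖u_2‖ = 4.4721, so e_2 = (0.0000, 0.8944, -0.4472).
r_{13} = e_1·c_3 = 2.0000; r_{23} = e_2·c_3 = 2.6833.
u_3 = c_3 − 2.0000·e_1 − 2.6833·e_2 = (0.0000, -1.4000, -2.8000).
r_{33} = ‖u_3‖ = 3.1305.

r_{33} = 3.1305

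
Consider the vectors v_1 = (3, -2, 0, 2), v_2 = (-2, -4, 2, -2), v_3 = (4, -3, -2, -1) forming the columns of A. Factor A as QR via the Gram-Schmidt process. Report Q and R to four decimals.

Q = [[0.7276, -0.3126, 0.3707], [-0.4851, -0.8038, -0.1385], [0.0000, 0.3796, -0.6008], [0.4851, -0.3349, -0.6946]], R = [[4.1231, -0.4851, 3.8806], [0.0000, 5.2692, 0.7368], [0.0000, 0.0000, 3.7945]]

v_1 = (3, -2, 0, 2); ‖v_1‖ = 4.1231, so e_1 = (0.7276, -0.4851, 0.0000, 0.4851).
e_1·v_2 = 0.7276·(-2) + (-0.4851)·(-4) + 0.0000·2 + 0.4851·(-2) = -0.4851.
u_2 = v_2 + 0.4851·e_1 = (-1.6471, -4.2353, 2.0000, -1.7647).
‖u_2‖ = 5.2692, so e_2 = (-0.3126, -0.8038, 0.3796, -0.3349).
e_1·v_3 = 0.7276·4 + (-0.4851)·(-3) + 0.0000·(-2) + 0.4851·(-1) = 3.8806; e_2·v_3 = (-0.3126)·4 + (-0.8038)·(-3) + 0.3796·(-2) + (-0.3349)·(-1) = 0.7368.
u_3 = v_3 − 3.8806·e_1 − 0.7368·e_2 = (1.4068, -0.5254, -2.2797, -2.6356).
‖u_3‖ = 3.7945, so e_3 = (0.3707, -0.1385, -0.6008, -0.6946).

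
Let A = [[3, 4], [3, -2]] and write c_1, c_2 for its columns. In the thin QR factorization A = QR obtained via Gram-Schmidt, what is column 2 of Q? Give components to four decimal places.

e_2 = (0.7071, -0.7071)

e_1 = c_1/‖c_1‖ = (3, 3)/4.2426 = (0.7071, 0.7071).
r_{12} = e_1·c_2 = 1.4142.
u_2 = c_2 − 1.4142·e_1 = (3.0000, -3.0000).
‖u_2‖ = 4.2426, so e_2 = (0.7071, -0.7071).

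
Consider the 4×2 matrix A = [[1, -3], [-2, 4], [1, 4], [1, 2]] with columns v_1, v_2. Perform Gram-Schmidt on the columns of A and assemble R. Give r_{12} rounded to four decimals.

v_1 = (1, -2, 1, 1); ‖v_1‖ = 2.6458, so e_1 = (0.3780, -0.7559, 0.3780, 0.3780).
r_{12} = e_1·v_2 = -1.8898.

r_{12} = -1.8898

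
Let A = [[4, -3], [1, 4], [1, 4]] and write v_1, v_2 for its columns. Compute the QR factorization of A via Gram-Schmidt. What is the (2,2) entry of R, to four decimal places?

r_{22} = 6.3333

v_1 = (4, 1, 1); ‖v_1‖ = 4.2426, so q_1 = (0.9428, 0.2357, 0.2357).
q_1·v_2 = 0.9428·(-3) + 0.2357·4 + 0.2357·4 = -0.9428.
u_2 = v_2 + 0.9428·q_1 = (-2.1111, 4.2222, 4.2222).
r_{22} = ‖u_2‖ = 6.3333.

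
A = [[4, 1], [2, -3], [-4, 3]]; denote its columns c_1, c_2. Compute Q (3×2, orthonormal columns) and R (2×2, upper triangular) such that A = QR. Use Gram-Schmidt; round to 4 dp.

e_1 = c_1/‖c_1‖ = (4, 2, -4)/6.0000 = (0.6667, 0.3333, -0.6667).
r_{12} = e_1·c_2 = -2.3333.
u_2 = c_2 + 2.3333·e_1 = (2.5556, -2.2222, 1.4444).
‖u_2‖ = 3.6818, so e_2 = (0.6941, -0.6036, 0.3923).

Q = [[0.6667, 0.6941], [0.3333, -0.6036], [-0.6667, 0.3923]], R = [[6.0000, -2.3333], [0.0000, 3.6818]]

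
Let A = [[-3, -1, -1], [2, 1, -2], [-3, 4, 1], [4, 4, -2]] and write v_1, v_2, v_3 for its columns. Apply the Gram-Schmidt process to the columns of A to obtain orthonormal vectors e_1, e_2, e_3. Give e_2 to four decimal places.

e_2 = (-0.0513, 0.0932, 0.8344, 0.5407)

v_1 = (-3, 2, -3, 4); ‖v_1‖ = 6.1644, so e_1 = (-0.4867, 0.3244, -0.4867, 0.6489).
e_1·v_2 = (-0.4867)·(-1) + 0.3244·1 + (-0.4867)·4 + 0.6489·4 = 1.4600.
u_2 = v_2 − 1.4600·e_1 = (-0.2895, 0.5263, 4.7105, 3.0526).
‖u_2‖ = 5.6452, so e_2 = (-0.0513, 0.0932, 0.8344, 0.5407).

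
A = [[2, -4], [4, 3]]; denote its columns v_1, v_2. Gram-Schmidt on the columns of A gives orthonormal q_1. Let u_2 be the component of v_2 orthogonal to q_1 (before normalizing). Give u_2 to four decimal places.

q_1 = v_1/‖v_1‖ = (2, 4)/4.4721 = (0.4472, 0.8944).
r_{12} = q_1·v_2 = 0.8944.
u_2 = v_2 − 0.8944·q_1 = (-4.4000, 2.2000).

u_2 = (-4.4000, 2.2000)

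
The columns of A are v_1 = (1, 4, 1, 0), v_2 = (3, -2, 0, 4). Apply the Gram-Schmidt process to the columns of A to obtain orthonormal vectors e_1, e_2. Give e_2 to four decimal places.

e_2 = (0.6238, -0.1692, 0.0529, 0.7612)

e_1 = v_1/‖v_1‖ = (1, 4, 1, 0)/4.2426 = (0.2357, 0.9428, 0.2357, 0.0000).
r_{12} = e_1·v_2 = -1.1785.
u_2 = v_2 + 1.1785·e_1 = (3.2778, -0.8889, 0.2778, 4.0000).
‖u_2‖ = 5.2546, so e_2 = (0.6238, -0.1692, 0.0529, 0.7612).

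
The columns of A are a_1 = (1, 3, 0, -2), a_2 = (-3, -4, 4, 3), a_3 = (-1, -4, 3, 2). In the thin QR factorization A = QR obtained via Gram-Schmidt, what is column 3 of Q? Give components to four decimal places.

a_1 = (1, 3, 0, -2); ‖a_1‖ = 3.7417, so q_1 = (0.2673, 0.8018, 0.0000, -0.5345).
q_1·a_2 = 0.2673·(-3) + 0.8018·(-4) + 0.0000·4 + (-0.5345)·3 = -5.6125.
u_2 = a_2 + 5.6125·q_1 = (-1.5000, 0.5000, 4.0000, 0.0000).
‖u_2‖ = 4.3012, so q_2 = (-0.3487, 0.1162, 0.9300, 0.0000).
q_1·a_3 = 0.2673·(-1) + 0.8018·(-4) + 0.0000·3 + (-0.5345)·2 = -4.5434; q_2·a_3 = (-0.3487)·(-1) + 0.1162·(-4) + 0.9300·3 + 0.0000·2 = 2.6737.
u_3 = a_3 + 4.5434·q_1 − 2.6737·q_2 = (1.1467, -0.6680, 0.5135, -0.4286).
‖u_3‖ = 1.4861, so q_3 = (0.7716, -0.4495, 0.3455, -0.2884).

q_3 = (0.7716, -0.4495, 0.3455, -0.2884)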